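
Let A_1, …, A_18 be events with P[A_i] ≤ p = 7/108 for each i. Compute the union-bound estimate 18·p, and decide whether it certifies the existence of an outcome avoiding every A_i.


Union bound: P[∪_{i=1}^{18} A_i] ≤ Σ_i P[A_i] ≤ 18·p = 18·(7/108) = 7/6.
Numerically: 7/6 ≈ 1.1667.
Is 7/6 < 1? NO.
Since the bound 7/6 is ≥ 1, the union bound is uninformative here; it does NOT by itself certify existence.

18·p = 7/6 ≈ 1.1667; existence NOT certified by the union bound.


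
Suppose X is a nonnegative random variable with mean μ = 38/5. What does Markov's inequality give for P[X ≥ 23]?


μ = E[X] = 38/5, a = 23.
Markov: P[X ≥ 23] ≤ μ/a = (38/5)/23 = 38/115.
Numerically: ≈ 0.330435.
(Since a = 23 > μ = 7.600000, the bound 38/115 is < 1 and informative.)

P[X ≥ 23] ≤ 38/115 ≈ 0.330435.


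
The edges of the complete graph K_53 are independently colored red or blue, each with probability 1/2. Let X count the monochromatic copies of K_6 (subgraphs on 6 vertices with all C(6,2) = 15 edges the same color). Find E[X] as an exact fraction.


Let X = Σ_S X_S over the C(53, 6) = 22957480 subsets S of size 6, where X_S = 1 if the K_6 on S is monochromatic.
For a fixed S, the K_6 on S has C(6, 2) = 15 edges. P[all 15 edges red] = (1/2)^15, and likewise for blue, so P[monochromatic] = 2·(1/2)^15 = 2^{1 − 15} = 1/16384.
By linearity: E[X] = C(53, 6) · 2^{1 − 15} = 22957480 · 1/16384 = 2869685/2048.
Numerically: E[X] ≈ 1401.2134.

E[X] = C(53,6)·2^(1−C(6,2)) = 2869685/2048 ≈ 1401.2134.


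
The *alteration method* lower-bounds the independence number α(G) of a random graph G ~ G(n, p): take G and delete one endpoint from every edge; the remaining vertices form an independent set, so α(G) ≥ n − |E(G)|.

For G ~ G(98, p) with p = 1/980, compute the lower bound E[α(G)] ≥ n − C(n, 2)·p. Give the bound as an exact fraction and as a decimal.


E[|E(G)|] = C(98, 2)·p = 4753 · (1/980) = 97/20.
E[α(G)] ≥ n − E[|E(G)|] = 98 − 97/20 = 1863/20.
Numerically: ≈ 93.150000.
(This is only a lower bound; the true E[α(G)] may be larger.)

E[α(G)] ≥ 1863/20 ≈ 93.150000.


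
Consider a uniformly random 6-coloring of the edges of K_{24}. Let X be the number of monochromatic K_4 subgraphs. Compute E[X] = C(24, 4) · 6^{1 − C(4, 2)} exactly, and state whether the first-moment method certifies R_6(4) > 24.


E[X] = C(24, 4) · 6^{1 − 6} = 10626 · 6^{−5} = 10626/7776.
As a reduced fraction: E[X] = 1771/1296 ≈ 1.366512.
Is E[X] < 1? NO.
Since E[X] ≥ 1, the first-moment bound is inconclusive at n = 24; it does NOT by itself certify R_6(4) > 24.

E[X] = 1771/1296 ≈ 1.366512; E[X] ≥ 1; first-moment method inconclusive here.


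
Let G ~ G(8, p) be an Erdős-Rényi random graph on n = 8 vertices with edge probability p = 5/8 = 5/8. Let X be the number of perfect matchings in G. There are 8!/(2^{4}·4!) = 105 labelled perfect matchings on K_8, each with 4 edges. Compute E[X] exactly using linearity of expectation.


K_8 has 8!/(2^{4}·4!) = 105 labelled perfect matchings.
For each such perfect matching H, let X_H = 1 if all 4 edges of H are present in G. Then P[X_H = 1] = p^{4} = (5/8)^{4} = 625/4096.
Summing the indicators: E[X] = Σ_H E[X_H] = 105 · p^{4} = 105 · 625/4096 = 65625/4096.
Numerically: E[X] ≈ 16.0217.

E[X] = 105 · (5/8)^{4} = 65625/4096 ≈ 16.0217.


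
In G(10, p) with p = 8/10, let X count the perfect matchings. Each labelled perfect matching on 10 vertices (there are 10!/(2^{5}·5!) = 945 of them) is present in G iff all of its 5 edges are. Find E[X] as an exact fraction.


K_10 has 10!/(2^{5}·5!) = 945 labelled perfect matchings.
For each such perfect matching H, let X_H = 1 if all 5 edges of H are present in G. Then P[X_H = 1] = p^{5} = (4/5)^{5} = 1024/3125.
Summing the indicators: E[X] = Σ_H E[X_H] = 945 · p^{5} = 945 · 1024/3125 = 193536/625.
Numerically: E[X] ≈ 309.66.

E[X] = 945 · (4/5)^{5} = 193536/625 ≈ 309.66.


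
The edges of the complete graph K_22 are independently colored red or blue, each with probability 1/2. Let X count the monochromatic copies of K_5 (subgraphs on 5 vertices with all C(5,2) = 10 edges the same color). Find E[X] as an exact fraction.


Let X = Σ_S X_S over the C(22, 5) = 26334 subsets S of size 5, where X_S = 1 if the K_5 on S is monochromatic.
For a fixed S, the K_5 on S has C(5, 2) = 10 edges. P[all 10 edges red] = (1/2)^10, and likewise for blue, so P[monochromatic] = 2·(1/2)^10 = 2^{1 − 10} = 1/512.
By linearity of expectation: E[X] = C(22, 5) · 2^{1 − 10} = 26334 · 1/512 = 13167/256.
Numerically: E[X] ≈ 51.4336.

E[X] = C(22,5)·2^(1−C(5,2)) = 13167/256 ≈ 51.4336.


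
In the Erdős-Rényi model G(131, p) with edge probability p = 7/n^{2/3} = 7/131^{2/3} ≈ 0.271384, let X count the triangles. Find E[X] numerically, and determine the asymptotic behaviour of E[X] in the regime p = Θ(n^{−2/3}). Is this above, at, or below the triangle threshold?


Number of potential triangles: C(131, 3) = 366145.
Each occurs with probability p³ ≈ (0.271384)³ ≈ 1.99871802e-02.
By linearity: E[X] = C(131, 3)·p³ ≈ 366145 · 1.99871802e-02 ≈ 7318.206107.
Since α = 2/3 < 1, p = c/n^{2/3} ≫ 1/n is above the triangle threshold p ~ 1/n. Asymptotically E[X] ~ (c³/6)·n^{3(1−α)} = (7³/6)·n^{1} → ∞; triangles are abundant w.h.p.

E[X] ≈ 7318.206107; in regime p = Θ(1/n^{2/3}) E[X] diverges (above the triangle threshold p ~ 1/n).


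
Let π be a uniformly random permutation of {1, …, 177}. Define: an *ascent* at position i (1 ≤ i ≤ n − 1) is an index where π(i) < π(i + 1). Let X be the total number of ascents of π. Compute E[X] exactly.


Write X = Σ X_I over i = 1, …, 176, with X_I the indicator of one ascent.
There are 176 indicators.
For each fixed i, the pair (π(i), π(i+1)) is a uniformly random ordered pair of distinct values from {1, …, 177}; by symmetry P[π(i) < π(i+1)] = 1/2.
By linearity: E[X] = 176 · (1/2) = (177 − 1) · (1/2) = 88 ≈ 88.00000.

E[X] = 88 = 88.00000.


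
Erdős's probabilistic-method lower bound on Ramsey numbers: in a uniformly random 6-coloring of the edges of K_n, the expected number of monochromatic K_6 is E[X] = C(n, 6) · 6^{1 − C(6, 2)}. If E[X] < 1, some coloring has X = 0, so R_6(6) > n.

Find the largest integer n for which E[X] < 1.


We need C(n, 6) · 6^{1 − 15} < 1, i.e. C(n, 6) < 6^{15 − 1} = 78364164096.
Check values of n near the boundary:
  n = 195: C(195, 6) = 70656049360; 70656049360 < 78364164096? YES
  n = 196: C(196, 6) = 72887293024; 72887293024 < 78364164096? YES
  n = 197: C(197, 6) = 75176946208; 75176946208 < 78364164096? YES
  n = 198: C(198, 6) = 77526225777; 77526225777 < 78364164096? YES
  n = 199: C(199, 6) = 79936367511; 79936367511 < 78364164096? NO
  n = 200: C(200, 6) = 82408626300; 82408626300 < 78364164096? NO
The largest n with C(n, 6) < 78364164096 is n = 198 (where E[X] = 25842075259/26121388032 ≈ 0.9893). Hence R_6(6) > 198, i.e. R_6(6) ≥ 199.

Largest n = 198; hence R_6(6) > 198.


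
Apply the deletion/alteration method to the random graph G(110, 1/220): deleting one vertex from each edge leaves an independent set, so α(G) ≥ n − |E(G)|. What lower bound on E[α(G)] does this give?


E[|E(G)|] = C(110, 2)·p = 5995 · (1/220) = 109/4.
E[α(G)] ≥ n − E[|E(G)|] = 110 − 109/4 = 331/4.
Numerically: ≈ 82.750.
(This is only a lower bound; the true E[α(G)] may be larger.)

E[α(G)] ≥ 331/4 ≈ 82.750.


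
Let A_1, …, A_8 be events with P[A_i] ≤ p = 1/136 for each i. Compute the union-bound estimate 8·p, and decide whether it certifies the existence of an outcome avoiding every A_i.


Union bound: P[∪_{i=1}^{8} A_i] ≤ Σ_i P[A_i] ≤ 8·p = 8·(1/136) = 1/17.
Numerically: 1/17 ≈ 0.059.
Is 1/17 < 1? YES.
Since P[∪ A_i] ≤ 1/17 < 1, the complement has P[∩ A_i^c] ≥ 1 − 1/17 = 16/17 > 0, so some outcome avoids every A_i.

8·p = 1/17 ≈ 0.059; existence CERTIFIED by the union bound.


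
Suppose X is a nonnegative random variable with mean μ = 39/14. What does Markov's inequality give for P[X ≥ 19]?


μ = E[X] = 39/14, a = 19.
Markov: P[X ≥ 19] ≤ μ/a = (39/14)/19 = 39/266.
Numerically: ≈ 0.147.
(Since a = 19 > μ = 2.786, the bound 39/266 is < 1 and informative.)

P[X ≥ 19] ≤ 39/266 ≈ 0.147.


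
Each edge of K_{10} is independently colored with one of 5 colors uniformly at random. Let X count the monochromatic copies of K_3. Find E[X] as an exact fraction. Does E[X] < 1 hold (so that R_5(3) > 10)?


E[X] = C(10, 3) · 5^{1 − 3} = 120 · 5^{−2} = 120/25.
As a reduced fraction: E[X] = 24/5 ≈ 4.8000.
Is E[X] < 1? NO.
Since E[X] ≥ 1, the first-moment bound is inconclusive at n = 10; it does NOT by itself certify R_5(3) > 10.

E[X] = 24/5 ≈ 4.8000; E[X] ≥ 1; first-moment method inconclusive here.


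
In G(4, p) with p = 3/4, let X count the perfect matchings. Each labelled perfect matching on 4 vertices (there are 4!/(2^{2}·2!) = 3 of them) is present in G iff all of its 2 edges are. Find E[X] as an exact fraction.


K_4 has 4!/(2^{2}·2!) = 3 labelled perfect matchings.
For each such perfect matching H, let X_H = 1 if all 2 edges of H are present in G. Then P[X_H = 1] = p^{2} = (3/4)^{2} = 9/16.
Summing the indicators: E[X] = Σ_H E[X_H] = 3 · p^{2} = 3 · 9/16 = 27/16.
Numerically: E[X] ≈ 1.69.

E[X] = 3 · (3/4)^{2} = 27/16 ≈ 1.69.


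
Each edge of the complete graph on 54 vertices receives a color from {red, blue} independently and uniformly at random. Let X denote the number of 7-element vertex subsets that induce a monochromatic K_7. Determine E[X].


Let X = Σ_S X_S over the C(54, 7) = 177100560 subsets S of size 7, where X_S = 1 if the K_7 on S is monochromatic.
For a fixed S, the K_7 on S has C(7, 2) = 21 edges. P[all 21 edges red] = (1/2)^21, and likewise for blue, so P[monochromatic] = 2·(1/2)^21 = 2^{1 − 21} = 1/1048576.
By linearity: E[X] = C(54, 7) · 2^{1 − 21} = 177100560 · 1/1048576 = 11068785/65536.
Numerically: E[X] ≈ 168.89626.

E[X] = C(54,7)·2^(1−C(7,2)) = 11068785/65536 ≈ 168.89626.


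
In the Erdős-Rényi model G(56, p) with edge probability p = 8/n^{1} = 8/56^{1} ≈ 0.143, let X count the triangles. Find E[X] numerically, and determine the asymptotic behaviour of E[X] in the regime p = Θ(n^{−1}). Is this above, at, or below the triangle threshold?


Number of potential triangles: C(56, 3) = 27720.
Each occurs with probability p³ ≈ (0.143)³ ≈ 2.91545e-03.
By linearity: E[X] = C(56, 3)·p³ ≈ 27720 · 2.91545e-03 ≈ 80.816.
Here α = 1, so p = 8/n is exactly at the triangle threshold p ~ 1/n. Asymptotically E[X] → c³/6 = 8³/6 = 256/3 ≈ 85.333, a bounded constant. In this regime the triangle count is asymptotically Poisson(c³/6).

E[X] ≈ 80.816; in regime p = Θ(1/n^{1}) E[X] stays bounded (at the triangle threshold p ~ 1/n).


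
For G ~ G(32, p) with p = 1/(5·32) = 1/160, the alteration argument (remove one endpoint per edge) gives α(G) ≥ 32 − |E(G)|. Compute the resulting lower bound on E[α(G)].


E[|E(G)|] = C(32, 2)·p = 496 · (1/160) = 31/10.
E[α(G)] ≥ n − E[|E(G)|] = 32 − 31/10 = 289/10.
Numerically: ≈ 28.900.
(This is only a lower bound; the true E[α(G)] may be larger.)

E[α(G)] ≥ 289/10 ≈ 28.900.


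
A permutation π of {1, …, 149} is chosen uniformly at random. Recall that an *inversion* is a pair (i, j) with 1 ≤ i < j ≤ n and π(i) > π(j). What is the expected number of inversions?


Write X = Σ X_I over the C(149, 2) = 11026 pairs i < j, with X_I the indicator of one inversion.
There are 11026 indicators.
For each fixed pair i < j, the values π(i) and π(j) are two distinct elements of {1, …, 149} in uniformly random order; by symmetry P[π(i) > π(j)] = 1/2.
By linearity: E[X] = 11026 · (1/2) = C(149, 2) · (1/2) = 11026/2 = 5513 ≈ 5513.000000.

E[X] = 5513 = 5513.000000.


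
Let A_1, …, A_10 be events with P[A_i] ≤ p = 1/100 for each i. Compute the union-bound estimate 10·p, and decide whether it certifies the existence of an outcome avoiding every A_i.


Union bound: P[∪_{i=1}^{10} A_i] ≤ Σ_i P[A_i] ≤ 10·p = 10·(1/100) = 1/10.
Numerically: 1/10 ≈ 0.100000.
Is 1/10 < 1? YES.
Since P[∪ A_i] ≤ 1/10 < 1, the complement has P[∩ A_i^c] ≥ 1 − 1/10 = 9/10 > 0, so some outcome avoids every A_i.

10·p = 1/10 ≈ 0.100000; existence CERTIFIED by the union bound.


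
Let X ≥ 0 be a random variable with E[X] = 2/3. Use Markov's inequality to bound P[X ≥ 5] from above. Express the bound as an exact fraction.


μ = E[X] = 2/3, a = 5.
Markov: P[X ≥ 5] ≤ μ/a = (2/3)/5 = 2/15.
Numerically: ≈ 0.133333.
(Since a = 5 > μ = 0.666667, the bound 2/15 is < 1 and informative.)

P[X ≥ 5] ≤ 2/15 ≈ 0.133333.


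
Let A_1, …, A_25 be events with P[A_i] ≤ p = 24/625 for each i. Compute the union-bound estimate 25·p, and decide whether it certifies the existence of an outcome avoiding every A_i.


Union bound: P[∪_{i=1}^{25} A_i] ≤ Σ_i P[A_i] ≤ 25·p = 25·(24/625) = 24/25.
Numerically: 24/25 ≈ 0.960.
Is 24/25 < 1? YES.
Since P[∪ A_i] ≤ 24/25 < 1, the complement has P[∩ A_i^c] ≥ 1 − 24/25 = 1/25 > 0, so some outcome avoids every A_i.

25·p = 24/25 ≈ 0.960; existence CERTIFIED by the union bound.


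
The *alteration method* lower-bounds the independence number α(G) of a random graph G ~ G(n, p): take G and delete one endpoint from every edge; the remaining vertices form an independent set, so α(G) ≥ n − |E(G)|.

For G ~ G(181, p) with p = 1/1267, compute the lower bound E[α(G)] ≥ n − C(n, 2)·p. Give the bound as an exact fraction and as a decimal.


E[|E(G)|] = C(181, 2)·p = 16290 · (1/1267) = 90/7.
E[α(G)] ≥ n − E[|E(G)|] = 181 − 90/7 = 1177/7.
Numerically: ≈ 168.1429.
(This is only a lower bound; the true E[α(G)] may be larger.)

E[α(G)] ≥ 1177/7 ≈ 168.1429.


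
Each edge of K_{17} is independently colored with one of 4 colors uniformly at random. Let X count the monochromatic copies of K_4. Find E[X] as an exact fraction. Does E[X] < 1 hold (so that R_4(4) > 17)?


E[X] = C(17, 4) · 4^{1 − 6} = 2380 · 4^{−5} = 2380/1024.
As a reduced fraction: E[X] = 595/256 ≈ 2.324.
Is E[X] < 1? NO.
Since E[X] ≥ 1, the first-moment bound is inconclusive at n = 17; it does NOT by itself certify R_4(4) > 17.

E[X] = 595/256 ≈ 2.324; E[X] ≥ 1; first-moment method inconclusive here.


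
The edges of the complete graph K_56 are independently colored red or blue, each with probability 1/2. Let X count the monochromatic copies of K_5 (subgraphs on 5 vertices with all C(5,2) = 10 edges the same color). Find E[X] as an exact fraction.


Let X = Σ_S X_S over the C(56, 5) = 3819816 subsets S of size 5, where X_S = 1 if the K_5 on S is monochromatic.
For a fixed S, the K_5 on S has C(5, 2) = 10 edges. P[all 10 edges red] = (1/2)^10, and likewise for blue, so P[monochromatic] = 2·(1/2)^10 = 2^{1 − 10} = 1/512.
By linearity of expectation: E[X] = C(56, 5) · 2^{1 − 10} = 3819816 · 1/512 = 477477/64.
Numerically: E[X] ≈ 7460.578125.

E[X] = C(56,5)·2^(1−C(5,2)) = 477477/64 ≈ 7460.578125.


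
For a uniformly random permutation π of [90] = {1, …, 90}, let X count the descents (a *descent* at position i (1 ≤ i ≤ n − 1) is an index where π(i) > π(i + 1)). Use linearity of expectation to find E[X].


Write X = Σ X_I over i = 1, …, 89, with X_I the indicator of one descent.
There are 89 indicators.
For each fixed i, the pair (π(i), π(i+1)) is a uniformly random ordered pair of distinct values from {1, …, 90}; by symmetry P[π(i) > π(i+1)] = 1/2.
By linearity: E[X] = 89 · (1/2) = (90 − 1) · (1/2) = 89/2 ≈ 44.50000.

E[X] = 89/2 = 44.50000.


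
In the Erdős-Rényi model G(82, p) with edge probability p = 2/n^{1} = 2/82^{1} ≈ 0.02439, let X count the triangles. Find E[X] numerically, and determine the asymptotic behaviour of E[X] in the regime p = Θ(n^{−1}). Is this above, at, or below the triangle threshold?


Number of potential triangles: C(82, 3) = 88560.
Each occurs with probability p³ ≈ (0.02439)³ ≈ 1.450937e-05.
By linearity: E[X] = C(82, 3)·p³ ≈ 88560 · 1.450937e-05 ≈ 1.2849.
Here α = 1, so p = 2/n is exactly at the triangle threshold p ~ 1/n. Asymptotically E[X] → c³/6 = 2³/6 = 4/3 ≈ 1.3333, a bounded constant. In this regime the triangle count is asymptotically Poisson(c³/6).

E[X] ≈ 1.2849; in regime p = Θ(1/n^{1}) E[X] stays bounded (at the triangle threshold p ~ 1/n).


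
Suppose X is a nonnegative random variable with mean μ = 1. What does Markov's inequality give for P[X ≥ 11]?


μ = E[X] = 1, a = 11.
Markov: P[X ≥ 11] ≤ μ/a = (1)/11 = 1/11.
Numerically: ≈ 0.0909.
(Since a = 11 > μ = 1.0000, the bound 1/11 is < 1 and informative.)

P[X ≥ 11] ≤ 1/11 ≈ 0.0909.


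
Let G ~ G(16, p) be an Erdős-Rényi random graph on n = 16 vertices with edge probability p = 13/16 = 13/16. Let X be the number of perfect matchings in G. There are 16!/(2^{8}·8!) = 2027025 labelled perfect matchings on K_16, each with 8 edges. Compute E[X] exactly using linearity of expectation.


K_16 has 16!/(2^{8}·8!) = 2027025 labelled perfect matchings.
For each such perfect matching H, let X_H = 1 if all 8 edges of H are present in G. Then P[X_H = 1] = p^{8} = (13/16)^{8} = 815730721/4294967296.
By linearity of expectation: E[X] = Σ_H E[X_H] = 2027025 · p^{8} = 2027025 · 815730721/4294967296 = 1653506564735025/4294967296.
Numerically: E[X] ≈ 384987.

E[X] = 2027025 · (13/16)^{8} = 1653506564735025/4294967296 ≈ 384987.


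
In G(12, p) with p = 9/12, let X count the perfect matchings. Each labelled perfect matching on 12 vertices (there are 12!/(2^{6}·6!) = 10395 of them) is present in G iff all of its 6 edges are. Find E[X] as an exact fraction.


K_12 has 12!/(2^{6}·6!) = 10395 labelled perfect matchings.
For each such perfect matching H, let X_H = 1 if all 6 edges of H are present in G. Then P[X_H = 1] = p^{6} = (3/4)^{6} = 729/4096.
By linearity: E[X] = Σ_H E[X_H] = 10395 · p^{6} = 10395 · 729/4096 = 7577955/4096.
Numerically: E[X] ≈ 1.85e+03.

E[X] = 10395 · (3/4)^{6} = 7577955/4096 ≈ 1.85e+03.


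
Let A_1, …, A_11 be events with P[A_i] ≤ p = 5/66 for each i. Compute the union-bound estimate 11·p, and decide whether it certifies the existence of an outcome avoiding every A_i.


Union bound: P[∪_{i=1}^{11} A_i] ≤ Σ_i P[A_i] ≤ 11·p = 11·(5/66) = 5/6.
Numerically: 5/6 ≈ 0.833.
Is 5/6 < 1? YES.
Since P[∪ A_i] ≤ 5/6 < 1, the complement has P[∩ A_i^c] ≥ 1 − 5/6 = 1/6 > 0, so some outcome avoids every A_i.

11·p = 5/6 ≈ 0.833; existence CERTIFIED by the union bound.


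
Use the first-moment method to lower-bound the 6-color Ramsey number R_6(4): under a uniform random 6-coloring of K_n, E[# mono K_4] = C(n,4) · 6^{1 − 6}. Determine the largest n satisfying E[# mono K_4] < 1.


We need C(n, 4) · 6^{1 − 6} < 1, i.e. C(n, 4) < 6^{6 − 1} = 7776.
Check values of n near the boundary:
  n = 20: C(20, 4) = 4845; 4845 < 7776? YES
  n = 21: C(21, 4) = 5985; 5985 < 7776? YES
  n = 22: C(22, 4) = 7315; 7315 < 7776? YES
  n = 23: C(23, 4) = 8855; 8855 < 7776? NO
The largest n with C(n, 4) < 7776 is n = 22 (where E[X] = 7315/7776 ≈ 0.940715). Hence R_6(4) > 22, i.e. R_6(4) ≥ 23.

Largest n = 22; hence R_6(4) > 22.


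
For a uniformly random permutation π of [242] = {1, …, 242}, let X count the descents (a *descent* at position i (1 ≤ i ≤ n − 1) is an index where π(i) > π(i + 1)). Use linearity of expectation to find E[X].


Write X = Σ X_I over i = 1, …, 241, with X_I the indicator of one descent.
There are 241 indicators.
For each fixed i, the pair (π(i), π(i+1)) is a uniformly random ordered pair of distinct values from {1, …, 242}; by symmetry P[π(i) > π(i+1)] = 1/2.
By linearity: E[X] = 241 · (1/2) = (242 − 1) · (1/2) = 241/2 ≈ 120.5000.

E[X] = 241/2 = 120.5000.


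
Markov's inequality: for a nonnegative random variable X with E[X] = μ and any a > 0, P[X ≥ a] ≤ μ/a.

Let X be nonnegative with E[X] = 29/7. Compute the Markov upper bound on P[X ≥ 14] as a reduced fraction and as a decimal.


μ = E[X] = 29/7, a = 14.
Markov: P[X ≥ 14] ≤ μ/a = (29/7)/14 = 29/98.
Numerically: ≈ 0.296.
(Since a = 14 > μ = 4.143, the bound 29/98 is < 1 and informative.)

P[X ≥ 14] ≤ 29/98 ≈ 0.296.


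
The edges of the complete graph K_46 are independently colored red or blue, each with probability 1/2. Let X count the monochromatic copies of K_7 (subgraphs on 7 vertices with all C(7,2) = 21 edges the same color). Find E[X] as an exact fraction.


Let X = Σ_S X_S over the C(46, 7) = 53524680 subsets S of size 7, where X_S = 1 if the K_7 on S is monochromatic.
For a fixed S, the K_7 on S has C(7, 2) = 21 edges. P[all 21 edges red] = (1/2)^21, and likewise for blue, so P[monochromatic] = 2·(1/2)^21 = 2^{1 − 21} = 1/1048576.
By linearity of expectation: E[X] = C(46, 7) · 2^{1 − 21} = 53524680 · 1/1048576 = 6690585/131072.
Numerically: E[X] ≈ 51.04511.

E[X] = C(46,7)·2^(1−C(7,2)) = 6690585/131072 ≈ 51.04511.


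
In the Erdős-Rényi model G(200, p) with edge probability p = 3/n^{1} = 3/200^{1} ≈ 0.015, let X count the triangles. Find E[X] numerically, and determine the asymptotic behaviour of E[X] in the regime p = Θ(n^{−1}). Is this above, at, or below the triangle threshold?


Number of potential triangles: C(200, 3) = 1313400.
Each occurs with probability p³ ≈ (0.015)³ ≈ 3.37500000e-06.
By linearity: E[X] = C(200, 3)·p³ ≈ 1313400 · 3.37500000e-06 ≈ 4.432725.
Here α = 1, so p = 3/n is exactly at the triangle threshold p ~ 1/n. Asymptotically E[X] → c³/6 = 3³/6 = 9/2 ≈ 4.500000, a bounded constant. In this regime the triangle count is asymptotically Poisson(c³/6).

E[X] ≈ 4.432725; in regime p = Θ(1/n^{1}) E[X] stays bounded (at the triangle threshold p ~ 1/n).


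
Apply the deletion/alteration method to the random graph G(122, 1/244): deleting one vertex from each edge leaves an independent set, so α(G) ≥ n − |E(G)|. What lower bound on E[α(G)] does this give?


E[|E(G)|] = C(122, 2)·p = 7381 · (1/244) = 121/4.
E[α(G)] ≥ n − E[|E(G)|] = 122 − 121/4 = 367/4.
Numerically: ≈ 91.7500.
(This is only a lower bound; the true E[α(G)] may be larger.)

E[α(G)] ≥ 367/4 ≈ 91.7500.


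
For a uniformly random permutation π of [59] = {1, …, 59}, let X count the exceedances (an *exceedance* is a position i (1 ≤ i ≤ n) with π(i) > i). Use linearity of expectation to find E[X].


Write X = Σ_{i=1}^{59} X_i, where X_i = 1_{π(i) > i}.
For each fixed i, π(i) is uniform over {1, …, 59} (marginal of a uniform permutation), so P[π(i) > i] = (n − i)/n. Summing: Σ_{i=1}^{59} (n − i)/n = (0 + 1 + … + 58)/59 = 59(59 − 1)/(2·59) = (59 − 1)/2.
Hence E[X] = Σ_{i=1}^{59} (59 − i)/59 = 29 ≈ 29.0000.

E[X] = 29 = 29.0000.


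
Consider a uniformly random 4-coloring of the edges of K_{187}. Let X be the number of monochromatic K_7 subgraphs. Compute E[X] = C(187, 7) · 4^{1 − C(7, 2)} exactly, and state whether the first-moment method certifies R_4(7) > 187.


E[X] = C(187, 7) · 4^{1 − 21} = 1416167483302 · 4^{−20} = 1416167483302/1099511627776.
As a reduced fraction: E[X] = 708083741651/549755813888 ≈ 1.288.
Is E[X] < 1? NO.
Since E[X] ≥ 1, the first-moment bound is inconclusive at n = 187; it does NOT by itself certify R_4(7) > 187.

E[X] = 708083741651/549755813888 ≈ 1.288; E[X] ≥ 1; first-moment method inconclusive here.


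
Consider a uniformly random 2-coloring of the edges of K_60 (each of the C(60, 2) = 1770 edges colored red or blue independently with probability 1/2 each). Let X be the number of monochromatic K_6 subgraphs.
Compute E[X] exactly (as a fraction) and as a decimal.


Let X = Σ_S X_S over the C(60, 6) = 50063860 subsets S of size 6, where X_S = 1 if the K_6 on S is monochromatic.
For a fixed S, the K_6 on S has C(6, 2) = 15 edges. P[all 15 edges red] = (1/2)^15, and likewise for blue, so P[monochromatic] = 2·(1/2)^15 = 2^{1 − 15} = 1/16384.
Summing: E[X] = C(60, 6) · 2^{1 − 15} = 50063860 · 1/16384 = 12515965/4096.
Numerically: E[X] ≈ 3055.65552.

E[X] = C(60,6)·2^(1−C(6,2)) = 12515965/4096 ≈ 3055.65552.


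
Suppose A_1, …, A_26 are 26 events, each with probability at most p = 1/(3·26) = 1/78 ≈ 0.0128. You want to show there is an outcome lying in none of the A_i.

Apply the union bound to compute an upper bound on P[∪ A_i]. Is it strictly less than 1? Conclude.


Union bound: P[∪_{i=1}^{26} A_i] ≤ Σ_i P[A_i] ≤ 26·p = 26·(1/78) = 1/3.
Numerically: 1/3 ≈ 0.3333.
Is 1/3 < 1? YES.
Since P[∪ A_i] ≤ 1/3 < 1, the complement has P[∩ A_i^c] ≥ 1 − 1/3 = 2/3 > 0, so some outcome avoids every A_i.

26·p = 1/3 ≈ 0.3333; existence CERTIFIED by the union bound.


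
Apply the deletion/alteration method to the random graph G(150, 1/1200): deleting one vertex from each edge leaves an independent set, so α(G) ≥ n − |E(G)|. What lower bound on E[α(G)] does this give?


E[|E(G)|] = C(150, 2)·p = 11175 · (1/1200) = 149/16.
E[α(G)] ≥ n − E[|E(G)|] = 150 − 149/16 = 2251/16.
Numerically: ≈ 140.6875.
(This is only a lower bound; the true E[α(G)] may be larger.)

E[α(G)] ≥ 2251/16 ≈ 140.6875.


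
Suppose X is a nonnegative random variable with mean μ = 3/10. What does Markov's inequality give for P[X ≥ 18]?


μ = E[X] = 3/10, a = 18.
Markov: P[X ≥ 18] ≤ μ/a = (3/10)/18 = 1/60.
Numerically: ≈ 0.016667.
(Since a = 18 > μ = 0.300000, the bound 1/60 is < 1 and informative.)

P[X ≥ 18] ≤ 1/60 ≈ 0.016667.


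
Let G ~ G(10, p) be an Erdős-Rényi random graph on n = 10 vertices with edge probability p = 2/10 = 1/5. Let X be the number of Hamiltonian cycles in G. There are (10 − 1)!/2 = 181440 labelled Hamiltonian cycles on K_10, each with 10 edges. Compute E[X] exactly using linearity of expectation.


K_10 has (10 − 1)!/2 = 181440 labelled Hamiltonian cycles.
For each such Hamiltonian cycle H, let X_H = 1 if all 10 edges of H are present in G. Then P[X_H = 1] = p^{10} = (1/5)^{10} = 1/9765625.
By linearity of expectation: E[X] = Σ_H E[X_H] = 181440 · p^{10} = 181440 · 1/9765625 = 36288/1953125.
Numerically: E[X] ≈ 0.0186.

E[X] = 181440 · (1/5)^{10} = 36288/1953125 ≈ 0.0186.


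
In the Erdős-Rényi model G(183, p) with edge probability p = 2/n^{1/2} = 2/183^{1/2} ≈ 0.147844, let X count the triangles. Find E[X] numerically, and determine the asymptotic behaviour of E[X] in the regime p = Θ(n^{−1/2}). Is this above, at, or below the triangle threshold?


Number of potential triangles: C(183, 3) = 1004731.
Each occurs with probability p³ ≈ (0.147844)³ ≈ 3.23156840e-03.
By linearity: E[X] = C(183, 3)·p³ ≈ 1004731 · 3.23156840e-03 ≈ 3246.856948.
Since α = 1/2 < 1, p = c/n^{1/2} ≫ 1/n is above the triangle threshold p ~ 1/n. Asymptotically E[X] ~ (c³/6)·n^{3(1−α)} = (2³/6)·n^{1.5} → ∞; triangles are abundant w.h.p.

E[X] ≈ 3246.856948; in regime p = Θ(1/n^{1/2}) E[X] diverges (above the triangle threshold p ~ 1/n).


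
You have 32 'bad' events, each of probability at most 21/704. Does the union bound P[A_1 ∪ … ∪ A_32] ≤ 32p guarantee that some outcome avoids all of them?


Union bound: P[∪_{i=1}^{32} A_i] ≤ Σ_i P[A_i] ≤ 32·p = 32·(21/704) = 21/22.
Numerically: 21/22 ≈ 0.95455.
Is 21/22 < 1? YES.
Since P[∪ A_i] ≤ 21/22 < 1, the complement has P[∩ A_i^c] ≥ 1 − 21/22 = 1/22 > 0, so some outcome avoids every A_i.

32·p = 21/22 ≈ 0.95455; existence CERTIFIED by the union bound.


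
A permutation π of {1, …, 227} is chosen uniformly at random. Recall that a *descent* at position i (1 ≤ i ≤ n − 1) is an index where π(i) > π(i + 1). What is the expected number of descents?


Write X = Σ X_I over i = 1, …, 226, with X_I the indicator of one descent.
There are 226 indicators.
For each fixed i, the pair (π(i), π(i+1)) is a uniformly random ordered pair of distinct values from {1, …, 227}; by symmetry P[π(i) > π(i+1)] = 1/2.
By linearity: E[X] = 226 · (1/2) = (227 − 1) · (1/2) = 113 ≈ 113.000000.

E[X] = 113 = 113.000000.


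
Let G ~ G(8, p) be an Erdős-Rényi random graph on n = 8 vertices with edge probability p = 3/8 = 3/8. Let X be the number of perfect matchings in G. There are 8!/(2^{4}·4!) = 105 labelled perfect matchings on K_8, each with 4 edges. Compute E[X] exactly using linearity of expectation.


K_8 has 8!/(2^{4}·4!) = 105 labelled perfect matchings.
For each such perfect matching H, let X_H = 1 if all 4 edges of H are present in G. Then P[X_H = 1] = p^{4} = (3/8)^{4} = 81/4096.
By linearity: E[X] = Σ_H E[X_H] = 105 · p^{4} = 105 · 81/4096 = 8505/4096.
Numerically: E[X] ≈ 2.076.

E[X] = 105 · (3/8)^{4} = 8505/4096 ≈ 2.076.


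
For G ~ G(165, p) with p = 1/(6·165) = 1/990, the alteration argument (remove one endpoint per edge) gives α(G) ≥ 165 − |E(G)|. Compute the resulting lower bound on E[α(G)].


E[|E(G)|] = C(165, 2)·p = 13530 · (1/990) = 41/3.
E[α(G)] ≥ n − E[|E(G)|] = 165 − 41/3 = 454/3.
Numerically: ≈ 151.33333.
(This is only a lower bound; the true E[α(G)] may be larger.)

E[α(G)] ≥ 454/3 ≈ 151.33333.


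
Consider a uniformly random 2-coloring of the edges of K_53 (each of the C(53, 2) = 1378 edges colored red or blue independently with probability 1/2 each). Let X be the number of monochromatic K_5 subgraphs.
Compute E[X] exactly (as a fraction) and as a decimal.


Let X = Σ_S X_S over the C(53, 5) = 2869685 subsets S of size 5, where X_S = 1 if the K_5 on S is monochromatic.
For a fixed S, the K_5 on S has C(5, 2) = 10 edges. P[all 10 edges red] = (1/2)^10, and likewise for blue, so P[monochromatic] = 2·(1/2)^10 = 2^{1 − 10} = 1/512.
Summing: E[X] = C(53, 5) · 2^{1 − 10} = 2869685 · 1/512 = 2869685/512.
Numerically: E[X] ≈ 5604.853516.

E[X] = C(53,5)·2^(1−C(5,2)) = 2869685/512 ≈ 5604.853516.


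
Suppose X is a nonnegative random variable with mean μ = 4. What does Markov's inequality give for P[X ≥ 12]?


μ = E[X] = 4, a = 12.
Markov: P[X ≥ 12] ≤ μ/a = (4)/12 = 1/3.
Numerically: ≈ 0.333333.
(Since a = 12 > μ = 4.000000, the bound 1/3 is < 1 and informative.)

P[X ≥ 12] ≤ 1/3 ≈ 0.333333.


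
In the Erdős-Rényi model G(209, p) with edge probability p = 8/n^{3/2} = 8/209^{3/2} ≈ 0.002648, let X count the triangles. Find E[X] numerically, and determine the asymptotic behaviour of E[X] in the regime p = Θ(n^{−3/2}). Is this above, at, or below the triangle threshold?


Number of potential triangles: C(209, 3) = 1499784.
Each occurs with probability p³ ≈ (0.002648)³ ≈ 1.856144e-08.
By linearity: E[X] = C(209, 3)·p³ ≈ 1499784 · 1.856144e-08 ≈ 0.0278.
Since α = 3/2 > 1, p = c/n^{3/2} = o(1/n) is below the triangle threshold p ~ 1/n. Asymptotically E[X] ~ (c³/6)·n^{3(1−α)} = (8³/6)·n^{-1.5} → 0, so by Markov's inequality G has no triangles w.h.p.

E[X] ≈ 0.0278; in regime p = Θ(1/n^{3/2}) E[X] tends to 0 (below the triangle threshold p ~ 1/n).


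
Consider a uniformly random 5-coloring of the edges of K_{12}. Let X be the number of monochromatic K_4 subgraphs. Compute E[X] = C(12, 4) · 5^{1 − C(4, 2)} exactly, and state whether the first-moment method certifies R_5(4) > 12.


E[X] = C(12, 4) · 5^{1 − 6} = 495 · 5^{−5} = 495/3125.
As a reduced fraction: E[X] = 99/625 ≈ 0.1584.
Is E[X] < 1? YES.
Since E[X] < 1, there exists a 5-coloring of K_{12} with no monochromatic K_4; hence R_5(4) > 12.

E[X] = 99/625 ≈ 0.1584; E[X] < 1, so R_5(4) > 12.


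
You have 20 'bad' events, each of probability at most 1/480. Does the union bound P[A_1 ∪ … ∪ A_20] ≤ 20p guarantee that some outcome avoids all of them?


Union bound: P[∪_{i=1}^{20} A_i] ≤ Σ_i P[A_i] ≤ 20·p = 20·(1/480) = 1/24.
Numerically: 1/24 ≈ 0.04167.
Is 1/24 < 1? YES.
Since P[∪ A_i] ≤ 1/24 < 1, the complement has P[∩ A_i^c] ≥ 1 − 1/24 = 23/24 > 0, so some outcome avoids every A_i.

20·p = 1/24 ≈ 0.04167; existence CERTIFIED by the union bound.


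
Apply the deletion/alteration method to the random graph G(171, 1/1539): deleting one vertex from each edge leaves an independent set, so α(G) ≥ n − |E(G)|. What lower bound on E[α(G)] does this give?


E[|E(G)|] = C(171, 2)·p = 14535 · (1/1539) = 85/9.
E[α(G)] ≥ n − E[|E(G)|] = 171 − 85/9 = 1454/9.
Numerically: ≈ 161.5556.
(This is only a lower bound; the true E[α(G)] may be larger.)

E[α(G)] ≥ 1454/9 ≈ 161.5556.


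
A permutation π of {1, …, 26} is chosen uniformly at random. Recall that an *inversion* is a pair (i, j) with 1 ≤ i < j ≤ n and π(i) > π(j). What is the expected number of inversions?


Write X = Σ X_I over the C(26, 2) = 325 pairs i < j, with X_I the indicator of one inversion.
There are 325 indicators.
For each fixed pair i < j, the values π(i) and π(j) are two distinct elements of {1, …, 26} in uniformly random order; by symmetry P[π(i) > π(j)] = 1/2.
By linearity: E[X] = 325 · (1/2) = C(26, 2) · (1/2) = 325/2 = 325/2 ≈ 162.5000.

E[X] = 325/2 = 162.5000.


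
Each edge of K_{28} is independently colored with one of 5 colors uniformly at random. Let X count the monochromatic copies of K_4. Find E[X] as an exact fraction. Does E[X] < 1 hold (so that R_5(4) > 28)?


E[X] = C(28, 4) · 5^{1 − 6} = 20475 · 5^{−5} = 20475/3125.
As a reduced fraction: E[X] = 819/125 ≈ 6.5520.
Is E[X] < 1? NO.
Since E[X] ≥ 1, the first-moment bound is inconclusive at n = 28; it does NOT by itself certify R_5(4) > 28.

E[X] = 819/125 ≈ 6.5520; E[X] ≥ 1; first-moment method inconclusive here.


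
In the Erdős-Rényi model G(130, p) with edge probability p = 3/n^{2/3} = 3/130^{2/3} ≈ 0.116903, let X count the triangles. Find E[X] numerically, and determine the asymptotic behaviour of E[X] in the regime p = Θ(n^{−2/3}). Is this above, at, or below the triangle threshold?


Number of potential triangles: C(130, 3) = 357760.
Each occurs with probability p³ ≈ (0.116903)³ ≈ 1.59763314e-03.
By linearity: E[X] = C(130, 3)·p³ ≈ 357760 · 1.59763314e-03 ≈ 571.569231.
Since α = 2/3 < 1, p = c/n^{2/3} ≫ 1/n is above the triangle threshold p ~ 1/n. Asymptotically E[X] ~ (c³/6)·n^{3(1−α)} = (3³/6)·n^{1} → ∞; triangles are abundant w.h.p.

E[X] ≈ 571.569231; in regime p = Θ(1/n^{2/3}) E[X] diverges (above the triangle threshold p ~ 1/n).


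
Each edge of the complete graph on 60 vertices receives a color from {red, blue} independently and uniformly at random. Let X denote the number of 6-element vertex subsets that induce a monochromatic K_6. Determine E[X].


Let X = Σ_S X_S over the C(60, 6) = 50063860 subsets S of size 6, where X_S = 1 if the K_6 on S is monochromatic.
For a fixed S, the K_6 on S has C(6, 2) = 15 edges. P[all 15 edges red] = (1/2)^15, and likewise for blue, so P[monochromatic] = 2·(1/2)^15 = 2^{1 − 15} = 1/16384.
Summing: E[X] = C(60, 6) · 2^{1 − 15} = 50063860 · 1/16384 = 12515965/4096.
Numerically: E[X] ≈ 3055.655518.

E[X] = C(60,6)·2^(1−C(6,2)) = 12515965/4096 ≈ 3055.655518.


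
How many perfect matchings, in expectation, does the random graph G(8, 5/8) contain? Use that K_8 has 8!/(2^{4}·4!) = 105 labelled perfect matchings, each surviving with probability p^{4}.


K_8 has 8!/(2^{4}·4!) = 105 labelled perfect matchings.
For each such perfect matching H, let X_H = 1 if all 4 edges of H are present in G. Then P[X_H = 1] = p^{4} = (5/8)^{4} = 625/4096.
Summing the indicators: E[X] = Σ_H E[X_H] = 105 · p^{4} = 105 · 625/4096 = 65625/4096.
Numerically: E[X] ≈ 16.022.

E[X] = 105 · (5/8)^{4} = 65625/4096 ≈ 16.022.


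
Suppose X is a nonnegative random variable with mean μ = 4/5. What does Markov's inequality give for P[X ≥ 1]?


μ = E[X] = 4/5, a = 1.
Markov: P[X ≥ 1] ≤ μ/a = (4/5)/1 = 4/5.
Numerically: ≈ 0.800000.
(Since a = 1 > μ = 0.800000, the bound 4/5 is < 1 and informative.)

P[X ≥ 1] ≤ 4/5 ≈ 0.800000.


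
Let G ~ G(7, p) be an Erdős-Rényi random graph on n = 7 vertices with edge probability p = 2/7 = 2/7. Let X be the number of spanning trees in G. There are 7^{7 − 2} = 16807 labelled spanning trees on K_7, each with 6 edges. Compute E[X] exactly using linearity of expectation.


K_7 has 7^{7 − 2} = 16807 labelled spanning trees.
For each such spanning tree H, let X_H = 1 if all 6 edges of H are present in G. Then P[X_H = 1] = p^{6} = (2/7)^{6} = 64/117649.
By linearity: E[X] = Σ_H E[X_H] = 16807 · p^{6} = 16807 · 64/117649 = 64/7.
Numerically: E[X] ≈ 9.143.

E[X] = 16807 · (2/7)^{6} = 64/7 ≈ 9.143.


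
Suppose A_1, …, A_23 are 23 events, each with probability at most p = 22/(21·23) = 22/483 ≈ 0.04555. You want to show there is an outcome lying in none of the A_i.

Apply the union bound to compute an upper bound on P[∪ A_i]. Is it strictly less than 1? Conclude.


Union bound: P[∪_{i=1}^{23} A_i] ≤ Σ_i P[A_i] ≤ 23·p = 23·(22/483) = 22/21.
Numerically: 22/21 ≈ 1.04762.
Is 22/21 < 1? NO.
Since the bound 22/21 is ≥ 1, the union bound is uninformative here; it does NOT by itself certify existence.

23·p = 22/21 ≈ 1.04762; existence NOT certified by the union bound.


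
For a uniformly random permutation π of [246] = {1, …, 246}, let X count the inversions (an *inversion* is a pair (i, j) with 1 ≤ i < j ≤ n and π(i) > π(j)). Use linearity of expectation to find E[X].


Write X = Σ X_I over the C(246, 2) = 30135 pairs i < j, with X_I the indicator of one inversion.
There are 30135 indicators.
For each fixed pair i < j, the values π(i) and π(j) are two distinct elements of {1, …, 246} in uniformly random order; by symmetry P[π(i) > π(j)] = 1/2.
By linearity: E[X] = 30135 · (1/2) = C(246, 2) · (1/2) = 30135/2 = 30135/2 ≈ 15067.50000.

E[X] = 30135/2 = 15067.50000.


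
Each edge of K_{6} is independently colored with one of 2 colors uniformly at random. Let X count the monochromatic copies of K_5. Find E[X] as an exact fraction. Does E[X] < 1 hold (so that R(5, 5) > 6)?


E[X] = C(6, 5) · 2^{1 − 10} = 6 · 2^{−9} = 6/512.
As a reduced fraction: E[X] = 3/256 ≈ 0.011719.
Is E[X] < 1? YES.
Since E[X] < 1, there exists a 2-coloring of K_{6} with no monochromatic K_5; hence R(5, 5) > 6.

E[X] = 3/256 ≈ 0.011719; E[X] < 1, so R(5, 5) > 6.


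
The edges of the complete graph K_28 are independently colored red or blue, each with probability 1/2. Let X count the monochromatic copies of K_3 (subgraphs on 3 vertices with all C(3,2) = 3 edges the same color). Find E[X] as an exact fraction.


Let X = Σ_S X_S over the C(28, 3) = 3276 subsets S of size 3, where X_S = 1 if the K_3 on S is monochromatic.
For a fixed S, the K_3 on S has C(3, 2) = 3 edges. P[all 3 edges red] = (1/2)^3, and likewise for blue, so P[monochromatic] = 2·(1/2)^3 = 2^{1 − 3} = 1/4.
By linearity of expectation: E[X] = C(28, 3) · 2^{1 − 3} = 3276 · 1/4 = 819.
Numerically: E[X] ≈ 819.000000.

E[X] = C(28,3)·2^(1−C(3,2)) = 819 ≈ 819.000000.


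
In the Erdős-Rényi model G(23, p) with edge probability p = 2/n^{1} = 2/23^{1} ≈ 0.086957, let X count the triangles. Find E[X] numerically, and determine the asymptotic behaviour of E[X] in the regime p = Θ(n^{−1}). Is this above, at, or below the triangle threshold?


Number of potential triangles: C(23, 3) = 1771.
Each occurs with probability p³ ≈ (0.086957)³ ≈ 6.5751623e-04.
By linearity: E[X] = C(23, 3)·p³ ≈ 1771 · 6.5751623e-04 ≈ 1.16446.
Here α = 1, so p = 2/n is exactly at the triangle threshold p ~ 1/n. Asymptotically E[X] → c³/6 = 2³/6 = 4/3 ≈ 1.33333, a bounded constant. In this regime the triangle count is asymptotically Poisson(c³/6).

E[X] ≈ 1.16446; in regime p = Θ(1/n^{1}) E[X] stays bounded (at the triangle threshold p ~ 1/n).


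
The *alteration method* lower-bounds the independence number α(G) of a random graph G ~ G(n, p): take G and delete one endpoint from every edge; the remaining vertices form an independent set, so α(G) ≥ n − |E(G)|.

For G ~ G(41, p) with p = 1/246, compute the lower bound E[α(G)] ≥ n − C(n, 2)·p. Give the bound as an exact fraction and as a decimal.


E[|E(G)|] = C(41, 2)·p = 820 · (1/246) = 10/3.
E[α(G)] ≥ n − E[|E(G)|] = 41 − 10/3 = 113/3.
Numerically: ≈ 37.667.
(This is only a lower bound; the true E[α(G)] may be larger.)

E[α(G)] ≥ 113/3 ≈ 37.667.
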